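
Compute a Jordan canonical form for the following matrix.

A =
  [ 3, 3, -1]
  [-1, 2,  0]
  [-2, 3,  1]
J_3(2)

The characteristic polynomial is
  det(x·I − A) = x^3 - 6*x^2 + 12*x - 8 = (x - 2)^3

Eigenvalues and multiplicities (the geometric multiplicity of λ is n − rank(A − λI), which equals the number of Jordan blocks for λ):
  λ = 2: algebraic multiplicity = 3, geometric multiplicity = 1

Determining the block sizes for each eigenvalue:
  λ = 2: one block (gm = 1), so the single block has size am = 3 → block sizes [3]

Assembling the blocks gives a Jordan form
J =
  [2, 1, 0]
  [0, 2, 1]
  [0, 0, 2]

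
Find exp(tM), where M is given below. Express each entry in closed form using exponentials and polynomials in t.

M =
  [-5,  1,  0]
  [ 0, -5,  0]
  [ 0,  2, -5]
e^{tM} =
  [exp(-5*t), t*exp(-5*t), 0]
  [0, exp(-5*t), 0]
  [0, 2*t*exp(-5*t), exp(-5*t)]

Strategy: write M = P · J · P⁻¹ where J is a Jordan canonical form, so e^{tM} = P · e^{tJ} · P⁻¹, and e^{tJ} can be computed block-by-block.

M has Jordan form
J =
  [-5,  1,  0]
  [ 0, -5,  0]
  [ 0,  0, -5]
(up to reordering of blocks).

Per-block formulas:
  For a 1×1 block at λ = -5: exp(t · [-5]) = [e^(-5t)].
  For a 2×2 Jordan block J_2(-5): exp(t · J_2(-5)) = e^(-5t)·(I + t·N), where N is the 2×2 nilpotent shift.

After assembling e^{tJ} and conjugating by P, we get:

e^{tM} =
  [exp(-5*t), t*exp(-5*t), 0]
  [0, exp(-5*t), 0]
  [0, 2*t*exp(-5*t), exp(-5*t)]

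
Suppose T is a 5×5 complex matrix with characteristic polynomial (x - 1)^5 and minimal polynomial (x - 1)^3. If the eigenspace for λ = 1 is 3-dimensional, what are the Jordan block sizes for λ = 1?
Block sizes for λ = 1: [3, 1, 1]

Step 1 — from the characteristic polynomial, algebraic multiplicity of λ = 1 is 5. From dim ker(T − (1)·I) = 3, there are exactly 3 Jordan blocks for λ = 1.
Step 2 — from the minimal polynomial, the factor (x − 1)^3 tells us the largest block for λ = 1 has size 3.
Step 3 — with total size 5, 3 blocks, and largest block 3, the block sizes (in nonincreasing order) are [3, 1, 1].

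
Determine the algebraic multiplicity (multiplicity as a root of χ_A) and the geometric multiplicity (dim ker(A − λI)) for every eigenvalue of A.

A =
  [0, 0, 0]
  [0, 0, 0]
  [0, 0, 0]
λ = 0: alg = 3, geom = 3

Step 1 — factor the characteristic polynomial to read off the algebraic multiplicities:
  χ_A(x) = x^3

Step 2 — compute geometric multiplicities via the rank-nullity identity g(λ) = n − rank(A − λI):
  rank(A − (0)·I) = 0, so dim ker(A − (0)·I) = n − 0 = 3

Summary:
  λ = 0: algebraic multiplicity = 3, geometric multiplicity = 3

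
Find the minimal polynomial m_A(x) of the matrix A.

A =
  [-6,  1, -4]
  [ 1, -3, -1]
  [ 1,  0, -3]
x^3 + 12*x^2 + 48*x + 64

The characteristic polynomial is χ_A(x) = (x + 4)^3, so the eigenvalues are known. The minimal polynomial is
  m_A(x) = Π_λ (x − λ)^{k_λ}
where k_λ is the size of the *largest* Jordan block for λ (equivalently, the smallest k with (A − λI)^k v = 0 for every generalised eigenvector v of λ).

  λ = -4: largest Jordan block has size 3, contributing (x + 4)^3

So m_A(x) = (x + 4)^3 = x^3 + 12*x^2 + 48*x + 64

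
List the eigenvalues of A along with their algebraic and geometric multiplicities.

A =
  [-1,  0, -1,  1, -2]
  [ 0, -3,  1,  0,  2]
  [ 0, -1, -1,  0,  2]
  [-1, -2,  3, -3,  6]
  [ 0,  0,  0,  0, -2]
λ = -2: alg = 5, geom = 3

Step 1 — factor the characteristic polynomial to read off the algebraic multiplicities:
  χ_A(x) = (x + 2)^5

Step 2 — compute geometric multiplicities via the rank-nullity identity g(λ) = n − rank(A − λI):
  rank(A − (-2)·I) = 2, so dim ker(A − (-2)·I) = n − 2 = 3

Summary:
  λ = -2: algebraic multiplicity = 5, geometric multiplicity = 3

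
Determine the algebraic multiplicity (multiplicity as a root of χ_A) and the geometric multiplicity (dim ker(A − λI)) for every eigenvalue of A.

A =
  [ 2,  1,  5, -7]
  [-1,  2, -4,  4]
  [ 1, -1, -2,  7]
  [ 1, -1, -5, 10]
λ = 3: alg = 4, geom = 2

Step 1 — factor the characteristic polynomial to read off the algebraic multiplicities:
  χ_A(x) = (x - 3)^4

Step 2 — compute geometric multiplicities via the rank-nullity identity g(λ) = n − rank(A − λI):
  rank(A − (3)·I) = 2, so dim ker(A − (3)·I) = n − 2 = 2

Summary:
  λ = 3: algebraic multiplicity = 4, geometric multiplicity = 2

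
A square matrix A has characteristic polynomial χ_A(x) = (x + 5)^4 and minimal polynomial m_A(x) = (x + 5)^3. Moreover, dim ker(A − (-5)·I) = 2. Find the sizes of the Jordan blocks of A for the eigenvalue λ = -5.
Block sizes for λ = -5: [3, 1]

Step 1 — from the characteristic polynomial, algebraic multiplicity of λ = -5 is 4. From dim ker(A − (-5)·I) = 2, there are exactly 2 Jordan blocks for λ = -5.
Step 2 — from the minimal polynomial, the factor (x + 5)^3 tells us the largest block for λ = -5 has size 3.
Step 3 — with total size 4, 2 blocks, and largest block 3, the block sizes (in nonincreasing order) are [3, 1].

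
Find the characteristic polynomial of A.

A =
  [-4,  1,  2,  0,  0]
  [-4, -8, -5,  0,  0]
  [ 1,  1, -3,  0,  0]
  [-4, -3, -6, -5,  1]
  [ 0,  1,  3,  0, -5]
x^5 + 25*x^4 + 250*x^3 + 1250*x^2 + 3125*x + 3125

Expanding det(x·I − A) (e.g. by cofactor expansion or by noting that A is similar to its Jordan form J, which has the same characteristic polynomial as A) gives
  χ_A(x) = x^5 + 25*x^4 + 250*x^3 + 1250*x^2 + 3125*x + 3125
which factors as (x + 5)^5. The eigenvalues (with algebraic multiplicities) are λ = -5 with multiplicity 5.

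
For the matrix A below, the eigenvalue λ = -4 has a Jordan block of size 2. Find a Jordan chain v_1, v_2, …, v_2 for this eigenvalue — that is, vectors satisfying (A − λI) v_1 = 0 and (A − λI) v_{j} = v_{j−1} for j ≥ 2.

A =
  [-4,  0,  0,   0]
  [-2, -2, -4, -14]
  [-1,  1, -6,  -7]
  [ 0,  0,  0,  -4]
A Jordan chain for λ = -4 of length 2:
v_1 = (0, -2, -1, 0)ᵀ
v_2 = (1, 0, 0, 0)ᵀ

Let N = A − (-4)·I. We want v_2 with N^2 v_2 = 0 but N^1 v_2 ≠ 0; then v_{j-1} := N · v_j for j = 2, …, 2.

Pick v_2 = (1, 0, 0, 0)ᵀ.
Then v_1 = N · v_2 = (0, -2, -1, 0)ᵀ.

Sanity check: (A − (-4)·I) v_1 = (0, 0, 0, 0)ᵀ = 0. ✓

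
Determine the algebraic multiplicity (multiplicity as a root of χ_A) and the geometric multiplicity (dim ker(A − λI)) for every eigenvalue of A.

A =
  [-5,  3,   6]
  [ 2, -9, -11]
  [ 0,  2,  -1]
λ = -5: alg = 3, geom = 1

Step 1 — factor the characteristic polynomial to read off the algebraic multiplicities:
  χ_A(x) = (x + 5)^3

Step 2 — compute geometric multiplicities via the rank-nullity identity g(λ) = n − rank(A − λI):
  rank(A − (-5)·I) = 2, so dim ker(A − (-5)·I) = n − 2 = 1

Summary:
  λ = -5: algebraic multiplicity = 3, geometric multiplicity = 1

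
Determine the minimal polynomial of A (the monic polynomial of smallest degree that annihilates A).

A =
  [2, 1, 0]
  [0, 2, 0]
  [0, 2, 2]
x^2 - 4*x + 4

The characteristic polynomial is χ_A(x) = (x - 2)^3, so the eigenvalues are known. The minimal polynomial is
  m_A(x) = Π_λ (x − λ)^{k_λ}
where k_λ is the size of the *largest* Jordan block for λ (equivalently, the smallest k with (A − λI)^k v = 0 for every generalised eigenvector v of λ).

  λ = 2: largest Jordan block has size 2, contributing (x − 2)^2

So m_A(x) = (x - 2)^2 = x^2 - 4*x + 4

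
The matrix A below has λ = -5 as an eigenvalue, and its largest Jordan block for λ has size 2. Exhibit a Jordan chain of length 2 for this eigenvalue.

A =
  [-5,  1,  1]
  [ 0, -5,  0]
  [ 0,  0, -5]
A Jordan chain for λ = -5 of length 2:
v_1 = (1, 0, 0)ᵀ
v_2 = (0, 1, 0)ᵀ

Let N = A − (-5)·I. We want v_2 with N^2 v_2 = 0 but N^1 v_2 ≠ 0; then v_{j-1} := N · v_j for j = 2, …, 2.

Pick v_2 = (0, 1, 0)ᵀ.
Then v_1 = N · v_2 = (1, 0, 0)ᵀ.

Sanity check: (A − (-5)·I) v_1 = (0, 0, 0)ᵀ = 0. ✓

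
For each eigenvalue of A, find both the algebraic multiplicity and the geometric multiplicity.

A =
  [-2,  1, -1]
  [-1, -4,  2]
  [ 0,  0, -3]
λ = -3: alg = 3, geom = 1

Step 1 — factor the characteristic polynomial to read off the algebraic multiplicities:
  χ_A(x) = (x + 3)^3

Step 2 — compute geometric multiplicities via the rank-nullity identity g(λ) = n − rank(A − λI):
  rank(A − (-3)·I) = 2, so dim ker(A − (-3)·I) = n − 2 = 1

Summary:
  λ = -3: algebraic multiplicity = 3, geometric multiplicity = 1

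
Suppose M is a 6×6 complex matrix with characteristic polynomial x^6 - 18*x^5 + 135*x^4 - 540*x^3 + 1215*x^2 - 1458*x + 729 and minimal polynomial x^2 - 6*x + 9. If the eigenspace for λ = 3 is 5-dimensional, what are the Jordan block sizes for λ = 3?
Block sizes for λ = 3: [2, 1, 1, 1, 1]

Step 1 — from the characteristic polynomial, algebraic multiplicity of λ = 3 is 6. From dim ker(M − (3)·I) = 5, there are exactly 5 Jordan blocks for λ = 3.
Step 2 — from the minimal polynomial, the factor (x − 3)^2 tells us the largest block for λ = 3 has size 2.
Step 3 — with total size 6, 5 blocks, and largest block 2, the block sizes (in nonincreasing order) are [2, 1, 1, 1, 1].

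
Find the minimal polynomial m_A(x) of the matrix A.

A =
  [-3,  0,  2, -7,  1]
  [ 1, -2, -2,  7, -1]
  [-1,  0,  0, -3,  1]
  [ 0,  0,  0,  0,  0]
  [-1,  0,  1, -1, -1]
x^4 + 4*x^3 + 5*x^2 + 2*x

The characteristic polynomial is χ_A(x) = x*(x + 1)^2*(x + 2)^2, so the eigenvalues are known. The minimal polynomial is
  m_A(x) = Π_λ (x − λ)^{k_λ}
where k_λ is the size of the *largest* Jordan block for λ (equivalently, the smallest k with (A − λI)^k v = 0 for every generalised eigenvector v of λ).

  λ = -2: largest Jordan block has size 1, contributing (x + 2)
  λ = -1: largest Jordan block has size 2, contributing (x + 1)^2
  λ = 0: largest Jordan block has size 1, contributing (x − 0)

So m_A(x) = x*(x + 1)^2*(x + 2) = x^4 + 4*x^3 + 5*x^2 + 2*x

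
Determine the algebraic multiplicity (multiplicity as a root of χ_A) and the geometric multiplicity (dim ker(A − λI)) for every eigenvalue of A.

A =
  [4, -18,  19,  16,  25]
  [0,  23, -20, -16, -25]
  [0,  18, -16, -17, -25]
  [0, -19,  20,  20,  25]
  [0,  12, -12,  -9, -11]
λ = 4: alg = 5, geom = 2

Step 1 — factor the characteristic polynomial to read off the algebraic multiplicities:
  χ_A(x) = (x - 4)^5

Step 2 — compute geometric multiplicities via the rank-nullity identity g(λ) = n − rank(A − λI):
  rank(A − (4)·I) = 3, so dim ker(A − (4)·I) = n − 3 = 2

Summary:
  λ = 4: algebraic multiplicity = 5, geometric multiplicity = 2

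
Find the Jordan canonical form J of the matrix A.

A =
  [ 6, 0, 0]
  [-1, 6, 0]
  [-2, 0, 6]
J_2(6) ⊕ J_1(6)

The characteristic polynomial is
  det(x·I − A) = x^3 - 18*x^2 + 108*x - 216 = (x - 6)^3

Eigenvalues and multiplicities (the geometric multiplicity of λ is n − rank(A − λI), which equals the number of Jordan blocks for λ):
  λ = 6: algebraic multiplicity = 3, geometric multiplicity = 2

Determining the block sizes for each eigenvalue:
  λ = 6: 2 blocks summing to 3 forces exactly one block of size 2 and the rest size 1 → block sizes [2, 1]

Assembling the blocks gives a Jordan form
J =
  [6, 1, 0]
  [0, 6, 0]
  [0, 0, 6]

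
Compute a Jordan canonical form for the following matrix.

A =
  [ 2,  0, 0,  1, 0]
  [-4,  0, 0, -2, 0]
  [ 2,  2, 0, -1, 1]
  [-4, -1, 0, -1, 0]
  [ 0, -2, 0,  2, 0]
J_2(0) ⊕ J_2(0) ⊕ J_1(1)

The characteristic polynomial is
  det(x·I − A) = x^5 - x^4 = x^4*(x - 1)

Eigenvalues and multiplicities (the geometric multiplicity of λ is n − rank(A − λI), which equals the number of Jordan blocks for λ):
  λ = 0: algebraic multiplicity = 4, geometric multiplicity = 2
  λ = 1: algebraic multiplicity = 1, geometric multiplicity = 1

Determining the block sizes for each eigenvalue:
  λ = 0: with am = 4 and gm = 2, the partition is not yet determined (e.g. several partitions of 4 into 2 parts exist). Let N = A − (0)·I. Computing rank(N^1) = 3, rank(N^2) = 1; the number of blocks of size ≥ j is rank(N^{j−1}) − rank(N^j), giving [2, 2]. So we have 2 block(s) of size 2 → block sizes [2, 2]
  λ = 1: one block (gm = 1), so the single block has size am = 1 → block sizes [1]

Assembling the blocks gives a Jordan form
J =
  [0, 1, 0, 0, 0]
  [0, 0, 0, 0, 0]
  [0, 0, 0, 1, 0]
  [0, 0, 0, 0, 0]
  [0, 0, 0, 0, 1]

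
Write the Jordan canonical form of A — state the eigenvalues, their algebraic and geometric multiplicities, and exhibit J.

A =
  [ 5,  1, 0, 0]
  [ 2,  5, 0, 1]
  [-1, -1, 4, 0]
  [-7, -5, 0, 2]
J_3(4) ⊕ J_1(4)

The characteristic polynomial is
  det(x·I − A) = x^4 - 16*x^3 + 96*x^2 - 256*x + 256 = (x - 4)^4

Eigenvalues and multiplicities (the geometric multiplicity of λ is n − rank(A − λI), which equals the number of Jordan blocks for λ):
  λ = 4: algebraic multiplicity = 4, geometric multiplicity = 2

Determining the block sizes for each eigenvalue:
  λ = 4: with am = 4 and gm = 2, the partition is not yet determined (e.g. several partitions of 4 into 2 parts exist). Let N = A − (4)·I. Computing rank(N^1) = 2, rank(N^2) = 1, rank(N^3) = 0; the number of blocks of size ≥ j is rank(N^{j−1}) − rank(N^j), giving [2, 1, 1]. So we have 1 block(s) of size 3, 1 block(s) of size 1 → block sizes [3, 1]

Assembling the blocks gives a Jordan form
J =
  [4, 1, 0, 0]
  [0, 4, 1, 0]
  [0, 0, 4, 0]
  [0, 0, 0, 4]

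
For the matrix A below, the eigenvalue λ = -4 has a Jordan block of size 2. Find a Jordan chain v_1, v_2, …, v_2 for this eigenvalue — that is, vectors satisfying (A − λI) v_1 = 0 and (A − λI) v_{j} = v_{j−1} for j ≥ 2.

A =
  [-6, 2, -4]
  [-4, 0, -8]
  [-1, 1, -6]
A Jordan chain for λ = -4 of length 2:
v_1 = (-2, -4, -1)ᵀ
v_2 = (1, 0, 0)ᵀ

Let N = A − (-4)·I. We want v_2 with N^2 v_2 = 0 but N^1 v_2 ≠ 0; then v_{j-1} := N · v_j for j = 2, …, 2.

Pick v_2 = (1, 0, 0)ᵀ.
Then v_1 = N · v_2 = (-2, -4, -1)ᵀ.

Sanity check: (A − (-4)·I) v_1 = (0, 0, 0)ᵀ = 0. ✓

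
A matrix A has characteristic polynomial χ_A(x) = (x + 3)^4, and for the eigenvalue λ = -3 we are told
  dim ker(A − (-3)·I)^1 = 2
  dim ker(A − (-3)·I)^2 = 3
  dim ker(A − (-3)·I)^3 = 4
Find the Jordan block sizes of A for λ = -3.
Block sizes for λ = -3: [3, 1]

From the dimensions of kernels of powers, the number of Jordan blocks of size at least j is d_j − d_{j−1} where d_j = dim ker(N^j) (with d_0 = 0). Computing the differences gives [2, 1, 1].
The number of blocks of size exactly k is (#blocks of size ≥ k) − (#blocks of size ≥ k + 1), so the partition is: 1 block(s) of size 1, 1 block(s) of size 3.
In nonincreasing order the block sizes are [3, 1].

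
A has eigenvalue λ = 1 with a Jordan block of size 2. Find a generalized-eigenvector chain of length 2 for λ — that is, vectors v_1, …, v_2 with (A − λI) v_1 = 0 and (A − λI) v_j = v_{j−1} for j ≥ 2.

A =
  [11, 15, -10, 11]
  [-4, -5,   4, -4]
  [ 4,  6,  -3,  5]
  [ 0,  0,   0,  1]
A Jordan chain for λ = 1 of length 2:
v_1 = (10, -4, 4, 0)ᵀ
v_2 = (1, 0, 0, 0)ᵀ

Let N = A − (1)·I. We want v_2 with N^2 v_2 = 0 but N^1 v_2 ≠ 0; then v_{j-1} := N · v_j for j = 2, …, 2.

Pick v_2 = (1, 0, 0, 0)ᵀ.
Then v_1 = N · v_2 = (10, -4, 4, 0)ᵀ.

Sanity check: (A − (1)·I) v_1 = (0, 0, 0, 0)ᵀ = 0. ✓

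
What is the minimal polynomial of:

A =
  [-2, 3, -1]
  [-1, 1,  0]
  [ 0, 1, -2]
x^3 + 3*x^2 + 3*x + 1

The characteristic polynomial is χ_A(x) = (x + 1)^3, so the eigenvalues are known. The minimal polynomial is
  m_A(x) = Π_λ (x − λ)^{k_λ}
where k_λ is the size of the *largest* Jordan block for λ (equivalently, the smallest k with (A − λI)^k v = 0 for every generalised eigenvector v of λ).

  λ = -1: largest Jordan block has size 3, contributing (x + 1)^3

So m_A(x) = (x + 1)^3 = x^3 + 3*x^2 + 3*x + 1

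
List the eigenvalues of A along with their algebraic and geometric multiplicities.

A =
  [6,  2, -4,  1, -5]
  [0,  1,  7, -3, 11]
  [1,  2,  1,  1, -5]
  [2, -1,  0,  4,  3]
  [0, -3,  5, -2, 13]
λ = 5: alg = 5, geom = 2

Step 1 — factor the characteristic polynomial to read off the algebraic multiplicities:
  χ_A(x) = (x - 5)^5

Step 2 — compute geometric multiplicities via the rank-nullity identity g(λ) = n − rank(A − λI):
  rank(A − (5)·I) = 3, so dim ker(A − (5)·I) = n − 3 = 2

Summary:
  λ = 5: algebraic multiplicity = 5, geometric multiplicity = 2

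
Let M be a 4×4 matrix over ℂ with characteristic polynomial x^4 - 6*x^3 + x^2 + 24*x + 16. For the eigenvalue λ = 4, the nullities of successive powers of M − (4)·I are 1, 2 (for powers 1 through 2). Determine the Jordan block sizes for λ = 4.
Block sizes for λ = 4: [2]

From the dimensions of kernels of powers, the number of Jordan blocks of size at least j is d_j − d_{j−1} where d_j = dim ker(N^j) (with d_0 = 0). Computing the differences gives [1, 1].
The number of blocks of size exactly k is (#blocks of size ≥ k) − (#blocks of size ≥ k + 1), so the partition is: 1 block(s) of size 2.
In nonincreasing order the block sizes are [2].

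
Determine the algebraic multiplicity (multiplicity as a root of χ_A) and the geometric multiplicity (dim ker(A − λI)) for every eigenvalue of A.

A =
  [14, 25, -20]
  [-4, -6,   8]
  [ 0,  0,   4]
λ = 4: alg = 3, geom = 2

Step 1 — factor the characteristic polynomial to read off the algebraic multiplicities:
  χ_A(x) = (x - 4)^3

Step 2 — compute geometric multiplicities via the rank-nullity identity g(λ) = n − rank(A − λI):
  rank(A − (4)·I) = 1, so dim ker(A − (4)·I) = n − 1 = 2

Summary:
  λ = 4: algebraic multiplicity = 3, geometric multiplicity = 2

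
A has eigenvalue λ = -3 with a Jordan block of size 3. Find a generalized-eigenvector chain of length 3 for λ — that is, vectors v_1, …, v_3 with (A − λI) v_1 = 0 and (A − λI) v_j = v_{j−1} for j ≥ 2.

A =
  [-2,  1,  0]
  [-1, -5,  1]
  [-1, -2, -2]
A Jordan chain for λ = -3 of length 3:
v_1 = (-1, 1, 1)ᵀ
v_2 = (1, -2, -2)ᵀ
v_3 = (0, 1, 0)ᵀ

Let N = A − (-3)·I. We want v_3 with N^3 v_3 = 0 but N^2 v_3 ≠ 0; then v_{j-1} := N · v_j for j = 3, …, 2.

Pick v_3 = (0, 1, 0)ᵀ.
Then v_2 = N · v_3 = (1, -2, -2)ᵀ.
Then v_1 = N · v_2 = (-1, 1, 1)ᵀ.

Sanity check: (A − (-3)·I) v_1 = (0, 0, 0)ᵀ = 0. ✓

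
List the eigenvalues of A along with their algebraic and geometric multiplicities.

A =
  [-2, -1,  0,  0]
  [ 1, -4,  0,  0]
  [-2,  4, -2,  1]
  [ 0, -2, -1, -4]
λ = -3: alg = 4, geom = 2

Step 1 — factor the characteristic polynomial to read off the algebraic multiplicities:
  χ_A(x) = (x + 3)^4

Step 2 — compute geometric multiplicities via the rank-nullity identity g(λ) = n − rank(A − λI):
  rank(A − (-3)·I) = 2, so dim ker(A − (-3)·I) = n − 2 = 2

Summary:
  λ = -3: algebraic multiplicity = 4, geometric multiplicity = 2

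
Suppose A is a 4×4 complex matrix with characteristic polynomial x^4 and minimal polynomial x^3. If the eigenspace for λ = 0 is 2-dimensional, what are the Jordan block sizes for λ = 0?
Block sizes for λ = 0: [3, 1]

Step 1 — from the characteristic polynomial, algebraic multiplicity of λ = 0 is 4. From dim ker(A − (0)·I) = 2, there are exactly 2 Jordan blocks for λ = 0.
Step 2 — from the minimal polynomial, the factor (x − 0)^3 tells us the largest block for λ = 0 has size 3.
Step 3 — with total size 4, 2 blocks, and largest block 3, the block sizes (in nonincreasing order) are [3, 1].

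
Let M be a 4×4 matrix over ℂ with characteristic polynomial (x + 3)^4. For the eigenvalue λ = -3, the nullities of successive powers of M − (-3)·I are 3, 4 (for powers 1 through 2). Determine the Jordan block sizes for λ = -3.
Block sizes for λ = -3: [2, 1, 1]

From the dimensions of kernels of powers, the number of Jordan blocks of size at least j is d_j − d_{j−1} where d_j = dim ker(N^j) (with d_0 = 0). Computing the differences gives [3, 1].
The number of blocks of size exactly k is (#blocks of size ≥ k) − (#blocks of size ≥ k + 1), so the partition is: 2 block(s) of size 1, 1 block(s) of size 2.
In nonincreasing order the block sizes are [2, 1, 1].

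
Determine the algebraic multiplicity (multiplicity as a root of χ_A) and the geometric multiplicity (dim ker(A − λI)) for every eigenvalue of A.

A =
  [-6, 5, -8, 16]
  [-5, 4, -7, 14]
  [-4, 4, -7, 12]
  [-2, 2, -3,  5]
λ = -1: alg = 4, geom = 2

Step 1 — factor the characteristic polynomial to read off the algebraic multiplicities:
  χ_A(x) = (x + 1)^4

Step 2 — compute geometric multiplicities via the rank-nullity identity g(λ) = n − rank(A − λI):
  rank(A − (-1)·I) = 2, so dim ker(A − (-1)·I) = n − 2 = 2

Summary:
  λ = -1: algebraic multiplicity = 4, geometric multiplicity = 2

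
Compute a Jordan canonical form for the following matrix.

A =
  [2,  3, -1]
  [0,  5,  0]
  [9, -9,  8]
J_2(5) ⊕ J_1(5)

The characteristic polynomial is
  det(x·I − A) = x^3 - 15*x^2 + 75*x - 125 = (x - 5)^3

Eigenvalues and multiplicities (the geometric multiplicity of λ is n − rank(A − λI), which equals the number of Jordan blocks for λ):
  λ = 5: algebraic multiplicity = 3, geometric multiplicity = 2

Determining the block sizes for each eigenvalue:
  λ = 5: 2 blocks summing to 3 forces exactly one block of size 2 and the rest size 1 → block sizes [2, 1]

Assembling the blocks gives a Jordan form
J =
  [5, 1, 0]
  [0, 5, 0]
  [0, 0, 5]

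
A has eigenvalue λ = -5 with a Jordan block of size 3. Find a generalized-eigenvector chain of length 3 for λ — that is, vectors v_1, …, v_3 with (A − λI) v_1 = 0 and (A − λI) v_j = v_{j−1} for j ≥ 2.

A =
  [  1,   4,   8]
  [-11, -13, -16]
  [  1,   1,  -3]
A Jordan chain for λ = -5 of length 3:
v_1 = (0, 6, -3)ᵀ
v_2 = (6, -11, 1)ᵀ
v_3 = (1, 0, 0)ᵀ

Let N = A − (-5)·I. We want v_3 with N^3 v_3 = 0 but N^2 v_3 ≠ 0; then v_{j-1} := N · v_j for j = 3, …, 2.

Pick v_3 = (1, 0, 0)ᵀ.
Then v_2 = N · v_3 = (6, -11, 1)ᵀ.
Then v_1 = N · v_2 = (0, 6, -3)ᵀ.

Sanity check: (A − (-5)·I) v_1 = (0, 0, 0)ᵀ = 0. ✓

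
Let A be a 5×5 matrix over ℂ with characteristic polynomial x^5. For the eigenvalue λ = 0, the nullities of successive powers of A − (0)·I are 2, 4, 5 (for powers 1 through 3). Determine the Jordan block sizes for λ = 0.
Block sizes for λ = 0: [3, 2]

From the dimensions of kernels of powers, the number of Jordan blocks of size at least j is d_j − d_{j−1} where d_j = dim ker(N^j) (with d_0 = 0). Computing the differences gives [2, 2, 1].
The number of blocks of size exactly k is (#blocks of size ≥ k) − (#blocks of size ≥ k + 1), so the partition is: 1 block(s) of size 2, 1 block(s) of size 3.
In nonincreasing order the block sizes are [3, 2].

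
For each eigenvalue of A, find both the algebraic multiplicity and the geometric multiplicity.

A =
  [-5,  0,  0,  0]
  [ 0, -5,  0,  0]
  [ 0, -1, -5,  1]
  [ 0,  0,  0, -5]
λ = -5: alg = 4, geom = 3

Step 1 — factor the characteristic polynomial to read off the algebraic multiplicities:
  χ_A(x) = (x + 5)^4

Step 2 — compute geometric multiplicities via the rank-nullity identity g(λ) = n − rank(A − λI):
  rank(A − (-5)·I) = 1, so dim ker(A − (-5)·I) = n − 1 = 3

Summary:
  λ = -5: algebraic multiplicity = 4, geometric multiplicity = 3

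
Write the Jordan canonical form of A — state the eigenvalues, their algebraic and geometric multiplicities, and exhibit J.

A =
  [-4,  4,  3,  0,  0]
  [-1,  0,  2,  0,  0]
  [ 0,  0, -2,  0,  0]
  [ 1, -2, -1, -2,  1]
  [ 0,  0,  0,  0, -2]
J_3(-2) ⊕ J_2(-2)

The characteristic polynomial is
  det(x·I − A) = x^5 + 10*x^4 + 40*x^3 + 80*x^2 + 80*x + 32 = (x + 2)^5

Eigenvalues and multiplicities (the geometric multiplicity of λ is n − rank(A − λI), which equals the number of Jordan blocks for λ):
  λ = -2: algebraic multiplicity = 5, geometric multiplicity = 2

Determining the block sizes for each eigenvalue:
  λ = -2: with am = 5 and gm = 2, the partition is not yet determined (e.g. several partitions of 5 into 2 parts exist). Let N = A − (-2)·I. Computing rank(N^1) = 3, rank(N^2) = 1, rank(N^3) = 0; the number of blocks of size ≥ j is rank(N^{j−1}) − rank(N^j), giving [2, 2, 1]. So we have 1 block(s) of size 3, 1 block(s) of size 2 → block sizes [3, 2]

Assembling the blocks gives a Jordan form
J =
  [-2,  1,  0,  0,  0]
  [ 0, -2,  1,  0,  0]
  [ 0,  0, -2,  0,  0]
  [ 0,  0,  0, -2,  1]
  [ 0,  0,  0,  0, -2]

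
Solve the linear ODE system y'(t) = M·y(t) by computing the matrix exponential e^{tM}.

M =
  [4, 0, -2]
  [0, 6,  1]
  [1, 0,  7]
e^{tM} =
  [-exp(6*t) + 2*exp(5*t), 0, -2*exp(6*t) + 2*exp(5*t)]
  [t*exp(6*t) - exp(6*t) + exp(5*t), exp(6*t), 2*t*exp(6*t) - exp(6*t) + exp(5*t)]
  [exp(6*t) - exp(5*t), 0, 2*exp(6*t) - exp(5*t)]

Strategy: write M = P · J · P⁻¹ where J is a Jordan canonical form, so e^{tM} = P · e^{tJ} · P⁻¹, and e^{tJ} can be computed block-by-block.

M has Jordan form
J =
  [5, 0, 0]
  [0, 6, 1]
  [0, 0, 6]
(up to reordering of blocks).

Per-block formulas:
  For a 1×1 block at λ = 5: exp(t · [5]) = [e^(5t)].
  For a 2×2 Jordan block J_2(6): exp(t · J_2(6)) = e^(6t)·(I + t·N), where N is the 2×2 nilpotent shift.

After assembling e^{tJ} and conjugating by P, we get:

e^{tM} =
  [-exp(6*t) + 2*exp(5*t), 0, -2*exp(6*t) + 2*exp(5*t)]
  [t*exp(6*t) - exp(6*t) + exp(5*t), exp(6*t), 2*t*exp(6*t) - exp(6*t) + exp(5*t)]
  [exp(6*t) - exp(5*t), 0, 2*exp(6*t) - exp(5*t)]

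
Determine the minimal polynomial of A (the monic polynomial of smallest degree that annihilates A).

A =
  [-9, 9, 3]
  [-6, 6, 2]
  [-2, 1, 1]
x^3 + 2*x^2 + x

The characteristic polynomial is χ_A(x) = x*(x + 1)^2, so the eigenvalues are known. The minimal polynomial is
  m_A(x) = Π_λ (x − λ)^{k_λ}
where k_λ is the size of the *largest* Jordan block for λ (equivalently, the smallest k with (A − λI)^k v = 0 for every generalised eigenvector v of λ).

  λ = -1: largest Jordan block has size 2, contributing (x + 1)^2
  λ = 0: largest Jordan block has size 1, contributing (x − 0)

So m_A(x) = x*(x + 1)^2 = x^3 + 2*x^2 + x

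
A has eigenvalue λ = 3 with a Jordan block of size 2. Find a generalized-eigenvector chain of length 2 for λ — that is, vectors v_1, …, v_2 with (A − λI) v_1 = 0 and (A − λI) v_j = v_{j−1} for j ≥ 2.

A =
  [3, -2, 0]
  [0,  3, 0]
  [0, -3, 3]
A Jordan chain for λ = 3 of length 2:
v_1 = (-2, 0, -3)ᵀ
v_2 = (0, 1, 0)ᵀ

Let N = A − (3)·I. We want v_2 with N^2 v_2 = 0 but N^1 v_2 ≠ 0; then v_{j-1} := N · v_j for j = 2, …, 2.

Pick v_2 = (0, 1, 0)ᵀ.
Then v_1 = N · v_2 = (-2, 0, -3)ᵀ.

Sanity check: (A − (3)·I) v_1 = (0, 0, 0)ᵀ = 0. ✓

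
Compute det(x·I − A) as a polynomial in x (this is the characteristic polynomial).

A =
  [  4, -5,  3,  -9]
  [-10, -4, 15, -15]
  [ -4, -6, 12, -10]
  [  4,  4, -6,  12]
x^4 - 24*x^3 + 216*x^2 - 864*x + 1296

Expanding det(x·I − A) (e.g. by cofactor expansion or by noting that A is similar to its Jordan form J, which has the same characteristic polynomial as A) gives
  χ_A(x) = x^4 - 24*x^3 + 216*x^2 - 864*x + 1296
which factors as (x - 6)^4. The eigenvalues (with algebraic multiplicities) are λ = 6 with multiplicity 4.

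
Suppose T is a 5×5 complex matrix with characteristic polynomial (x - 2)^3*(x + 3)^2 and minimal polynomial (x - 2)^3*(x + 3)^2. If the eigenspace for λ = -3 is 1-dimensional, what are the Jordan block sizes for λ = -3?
Block sizes for λ = -3: [2]

Step 1 — from the characteristic polynomial, algebraic multiplicity of λ = -3 is 2. From dim ker(T − (-3)·I) = 1, there are exactly 1 Jordan blocks for λ = -3.
Step 2 — from the minimal polynomial, the factor (x + 3)^2 tells us the largest block for λ = -3 has size 2.
Step 3 — with total size 2, 1 blocks, and largest block 2, the block sizes (in nonincreasing order) are [2].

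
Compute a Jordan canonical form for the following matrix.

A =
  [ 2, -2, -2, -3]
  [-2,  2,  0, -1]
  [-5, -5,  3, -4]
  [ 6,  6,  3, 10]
J_3(4) ⊕ J_1(5)

The characteristic polynomial is
  det(x·I − A) = x^4 - 17*x^3 + 108*x^2 - 304*x + 320 = (x - 5)*(x - 4)^3

Eigenvalues and multiplicities (the geometric multiplicity of λ is n − rank(A − λI), which equals the number of Jordan blocks for λ):
  λ = 4: algebraic multiplicity = 3, geometric multiplicity = 1
  λ = 5: algebraic multiplicity = 1, geometric multiplicity = 1

Determining the block sizes for each eigenvalue:
  λ = 4: one block (gm = 1), so the single block has size am = 3 → block sizes [3]
  λ = 5: one block (gm = 1), so the single block has size am = 1 → block sizes [1]

Assembling the blocks gives a Jordan form
J =
  [4, 1, 0, 0]
  [0, 4, 1, 0]
  [0, 0, 4, 0]
  [0, 0, 0, 5]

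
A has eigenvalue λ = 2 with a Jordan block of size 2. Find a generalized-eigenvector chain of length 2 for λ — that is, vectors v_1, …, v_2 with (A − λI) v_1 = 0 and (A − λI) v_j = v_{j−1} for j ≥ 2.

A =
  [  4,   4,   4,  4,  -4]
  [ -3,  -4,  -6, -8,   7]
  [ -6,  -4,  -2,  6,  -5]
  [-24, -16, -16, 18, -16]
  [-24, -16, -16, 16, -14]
A Jordan chain for λ = 2 of length 2:
v_1 = (0, -2, 2, 0, 0)ᵀ
v_2 = (2, -2, 0, 1, 0)ᵀ

Let N = A − (2)·I. We want v_2 with N^2 v_2 = 0 but N^1 v_2 ≠ 0; then v_{j-1} := N · v_j for j = 2, …, 2.

Pick v_2 = (2, -2, 0, 1, 0)ᵀ.
Then v_1 = N · v_2 = (0, -2, 2, 0, 0)ᵀ.

Sanity check: (A − (2)·I) v_1 = (0, 0, 0, 0, 0)ᵀ = 0. ✓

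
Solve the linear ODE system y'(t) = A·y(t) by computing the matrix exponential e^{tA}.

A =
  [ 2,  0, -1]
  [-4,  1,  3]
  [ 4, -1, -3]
e^{tA} =
  [2*t + 1, t^2/2, t^2/2 - t]
  [-4*t, -t^2 + t + 1, -t^2 + 3*t]
  [4*t, t^2 - t, t^2 - 3*t + 1]

Strategy: write A = P · J · P⁻¹ where J is a Jordan canonical form, so e^{tA} = P · e^{tJ} · P⁻¹, and e^{tJ} can be computed block-by-block.

A has Jordan form
J =
  [0, 1, 0]
  [0, 0, 1]
  [0, 0, 0]
(up to reordering of blocks).

Per-block formulas:
  For a 3×3 Jordan block J_3(0): exp(t · J_3(0)) = e^(0t)·(I + t·N + (t^2/2)·N^2), where N is the 3×3 nilpotent shift.

After assembling e^{tJ} and conjugating by P, we get:

e^{tA} =
  [2*t + 1, t^2/2, t^2/2 - t]
  [-4*t, -t^2 + t + 1, -t^2 + 3*t]
  [4*t, t^2 - t, t^2 - 3*t + 1]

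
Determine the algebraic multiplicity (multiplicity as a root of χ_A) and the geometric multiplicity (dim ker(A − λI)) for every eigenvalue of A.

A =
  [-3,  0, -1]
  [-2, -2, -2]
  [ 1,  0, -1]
λ = -2: alg = 3, geom = 2

Step 1 — factor the characteristic polynomial to read off the algebraic multiplicities:
  χ_A(x) = (x + 2)^3

Step 2 — compute geometric multiplicities via the rank-nullity identity g(λ) = n − rank(A − λI):
  rank(A − (-2)·I) = 1, so dim ker(A − (-2)·I) = n − 1 = 2

Summary:
  λ = -2: algebraic multiplicity = 3, geometric multiplicity = 2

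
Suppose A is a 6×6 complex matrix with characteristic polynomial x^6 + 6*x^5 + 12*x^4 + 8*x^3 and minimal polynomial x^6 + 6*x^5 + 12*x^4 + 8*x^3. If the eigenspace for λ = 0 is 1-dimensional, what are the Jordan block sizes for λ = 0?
Block sizes for λ = 0: [3]

Step 1 — from the characteristic polynomial, algebraic multiplicity of λ = 0 is 3. From dim ker(A − (0)·I) = 1, there are exactly 1 Jordan blocks for λ = 0.
Step 2 — from the minimal polynomial, the factor (x − 0)^3 tells us the largest block for λ = 0 has size 3.
Step 3 — with total size 3, 1 blocks, and largest block 3, the block sizes (in nonincreasing order) are [3].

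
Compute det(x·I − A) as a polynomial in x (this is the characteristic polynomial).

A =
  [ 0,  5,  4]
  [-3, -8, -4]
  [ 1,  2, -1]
x^3 + 9*x^2 + 27*x + 27

Expanding det(x·I − A) (e.g. by cofactor expansion or by noting that A is similar to its Jordan form J, which has the same characteristic polynomial as A) gives
  χ_A(x) = x^3 + 9*x^2 + 27*x + 27
which factors as (x + 3)^3. The eigenvalues (with algebraic multiplicities) are λ = -3 with multiplicity 3.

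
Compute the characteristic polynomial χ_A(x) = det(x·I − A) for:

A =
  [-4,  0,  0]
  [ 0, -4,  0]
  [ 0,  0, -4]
x^3 + 12*x^2 + 48*x + 64

Expanding det(x·I − A) (e.g. by cofactor expansion or by noting that A is similar to its Jordan form J, which has the same characteristic polynomial as A) gives
  χ_A(x) = x^3 + 12*x^2 + 48*x + 64
which factors as (x + 4)^3. The eigenvalues (with algebraic multiplicities) are λ = -4 with multiplicity 3.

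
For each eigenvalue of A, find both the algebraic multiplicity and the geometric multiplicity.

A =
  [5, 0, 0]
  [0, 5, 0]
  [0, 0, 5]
λ = 5: alg = 3, geom = 3

Step 1 — factor the characteristic polynomial to read off the algebraic multiplicities:
  χ_A(x) = (x - 5)^3

Step 2 — compute geometric multiplicities via the rank-nullity identity g(λ) = n − rank(A − λI):
  rank(A − (5)·I) = 0, so dim ker(A − (5)·I) = n − 0 = 3

Summary:
  λ = 5: algebraic multiplicity = 3, geometric multiplicity = 3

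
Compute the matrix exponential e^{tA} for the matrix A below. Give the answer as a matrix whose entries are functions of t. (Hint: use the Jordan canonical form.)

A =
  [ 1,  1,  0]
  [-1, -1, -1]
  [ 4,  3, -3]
e^{tA} =
  [3*t^2*exp(-t)/2 + 2*t*exp(-t) + exp(-t), t^2*exp(-t) + t*exp(-t), -t^2*exp(-t)/2]
  [-3*t^2*exp(-t) - t*exp(-t), -2*t^2*exp(-t) + exp(-t), t^2*exp(-t) - t*exp(-t)]
  [-3*t^2*exp(-t)/2 + 4*t*exp(-t), -t^2*exp(-t) + 3*t*exp(-t), t^2*exp(-t)/2 - 2*t*exp(-t) + exp(-t)]

Strategy: write A = P · J · P⁻¹ where J is a Jordan canonical form, so e^{tA} = P · e^{tJ} · P⁻¹, and e^{tJ} can be computed block-by-block.

A has Jordan form
J =
  [-1,  1,  0]
  [ 0, -1,  1]
  [ 0,  0, -1]
(up to reordering of blocks).

Per-block formulas:
  For a 3×3 Jordan block J_3(-1): exp(t · J_3(-1)) = e^(-1t)·(I + t·N + (t^2/2)·N^2), where N is the 3×3 nilpotent shift.

After assembling e^{tJ} and conjugating by P, we get:

e^{tA} =
  [3*t^2*exp(-t)/2 + 2*t*exp(-t) + exp(-t), t^2*exp(-t) + t*exp(-t), -t^2*exp(-t)/2]
  [-3*t^2*exp(-t) - t*exp(-t), -2*t^2*exp(-t) + exp(-t), t^2*exp(-t) - t*exp(-t)]
  [-3*t^2*exp(-t)/2 + 4*t*exp(-t), -t^2*exp(-t) + 3*t*exp(-t), t^2*exp(-t)/2 - 2*t*exp(-t) + exp(-t)]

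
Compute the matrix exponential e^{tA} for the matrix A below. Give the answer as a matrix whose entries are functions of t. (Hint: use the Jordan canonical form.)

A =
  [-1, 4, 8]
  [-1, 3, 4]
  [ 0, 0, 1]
e^{tA} =
  [-2*t*exp(t) + exp(t), 4*t*exp(t), 8*t*exp(t)]
  [-t*exp(t), 2*t*exp(t) + exp(t), 4*t*exp(t)]
  [0, 0, exp(t)]

Strategy: write A = P · J · P⁻¹ where J is a Jordan canonical form, so e^{tA} = P · e^{tJ} · P⁻¹, and e^{tJ} can be computed block-by-block.

A has Jordan form
J =
  [1, 1, 0]
  [0, 1, 0]
  [0, 0, 1]
(up to reordering of blocks).

Per-block formulas:
  For a 2×2 Jordan block J_2(1): exp(t · J_2(1)) = e^(1t)·(I + t·N), where N is the 2×2 nilpotent shift.
  For a 1×1 block at λ = 1: exp(t · [1]) = [e^(1t)].

After assembling e^{tJ} and conjugating by P, we get:

e^{tA} =
  [-2*t*exp(t) + exp(t), 4*t*exp(t), 8*t*exp(t)]
  [-t*exp(t), 2*t*exp(t) + exp(t), 4*t*exp(t)]
  [0, 0, exp(t)]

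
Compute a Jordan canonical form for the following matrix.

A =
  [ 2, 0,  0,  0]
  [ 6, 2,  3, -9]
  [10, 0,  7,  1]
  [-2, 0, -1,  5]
J_1(2) ⊕ J_1(2) ⊕ J_2(6)

The characteristic polynomial is
  det(x·I − A) = x^4 - 16*x^3 + 88*x^2 - 192*x + 144 = (x - 6)^2*(x - 2)^2

Eigenvalues and multiplicities (the geometric multiplicity of λ is n − rank(A − λI), which equals the number of Jordan blocks for λ):
  λ = 2: algebraic multiplicity = 2, geometric multiplicity = 2
  λ = 6: algebraic multiplicity = 2, geometric multiplicity = 1

Determining the block sizes for each eigenvalue:
  λ = 2: gm = am = 2, so every block has size 1 → block sizes [1, 1]
  λ = 6: one block (gm = 1), so the single block has size am = 2 → block sizes [2]

Assembling the blocks gives a Jordan form
J =
  [2, 0, 0, 0]
  [0, 2, 0, 0]
  [0, 0, 6, 1]
  [0, 0, 0, 6]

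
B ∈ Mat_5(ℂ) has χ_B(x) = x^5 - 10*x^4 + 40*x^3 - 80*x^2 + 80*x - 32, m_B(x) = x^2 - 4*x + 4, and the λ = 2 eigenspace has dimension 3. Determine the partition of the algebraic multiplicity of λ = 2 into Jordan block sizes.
Block sizes for λ = 2: [2, 2, 1]

Step 1 — from the characteristic polynomial, algebraic multiplicity of λ = 2 is 5. From dim ker(B − (2)·I) = 3, there are exactly 3 Jordan blocks for λ = 2.
Step 2 — from the minimal polynomial, the factor (x − 2)^2 tells us the largest block for λ = 2 has size 2.
Step 3 — with total size 5, 3 blocks, and largest block 2, the block sizes (in nonincreasing order) are [2, 2, 1].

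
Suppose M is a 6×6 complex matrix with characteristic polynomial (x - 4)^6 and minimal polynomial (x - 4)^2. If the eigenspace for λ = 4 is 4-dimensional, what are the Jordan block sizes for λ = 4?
Block sizes for λ = 4: [2, 2, 1, 1]

Step 1 — from the characteristic polynomial, algebraic multiplicity of λ = 4 is 6. From dim ker(M − (4)·I) = 4, there are exactly 4 Jordan blocks for λ = 4.
Step 2 — from the minimal polynomial, the factor (x − 4)^2 tells us the largest block for λ = 4 has size 2.
Step 3 — with total size 6, 4 blocks, and largest block 2, the block sizes (in nonincreasing order) are [2, 2, 1, 1].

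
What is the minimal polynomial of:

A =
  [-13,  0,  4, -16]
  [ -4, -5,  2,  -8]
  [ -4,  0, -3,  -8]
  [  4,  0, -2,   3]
x^2 + 8*x + 15

The characteristic polynomial is χ_A(x) = (x + 3)*(x + 5)^3, so the eigenvalues are known. The minimal polynomial is
  m_A(x) = Π_λ (x − λ)^{k_λ}
where k_λ is the size of the *largest* Jordan block for λ (equivalently, the smallest k with (A − λI)^k v = 0 for every generalised eigenvector v of λ).

  λ = -5: largest Jordan block has size 1, contributing (x + 5)
  λ = -3: largest Jordan block has size 1, contributing (x + 3)

So m_A(x) = (x + 3)*(x + 5) = x^2 + 8*x + 15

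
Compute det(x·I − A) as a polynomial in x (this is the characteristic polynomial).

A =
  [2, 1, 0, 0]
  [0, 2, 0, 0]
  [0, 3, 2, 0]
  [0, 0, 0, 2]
x^4 - 8*x^3 + 24*x^2 - 32*x + 16

Expanding det(x·I − A) (e.g. by cofactor expansion or by noting that A is similar to its Jordan form J, which has the same characteristic polynomial as A) gives
  χ_A(x) = x^4 - 8*x^3 + 24*x^2 - 32*x + 16
which factors as (x - 2)^4. The eigenvalues (with algebraic multiplicities) are λ = 2 with multiplicity 4.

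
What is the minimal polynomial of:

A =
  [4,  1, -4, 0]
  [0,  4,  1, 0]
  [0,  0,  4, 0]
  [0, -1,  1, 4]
x^3 - 12*x^2 + 48*x - 64

The characteristic polynomial is χ_A(x) = (x - 4)^4, so the eigenvalues are known. The minimal polynomial is
  m_A(x) = Π_λ (x − λ)^{k_λ}
where k_λ is the size of the *largest* Jordan block for λ (equivalently, the smallest k with (A − λI)^k v = 0 for every generalised eigenvector v of λ).

  λ = 4: largest Jordan block has size 3, contributing (x − 4)^3

So m_A(x) = (x - 4)^3 = x^3 - 12*x^2 + 48*x - 64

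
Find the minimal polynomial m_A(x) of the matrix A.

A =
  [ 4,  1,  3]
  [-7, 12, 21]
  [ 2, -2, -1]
x^2 - 10*x + 25

The characteristic polynomial is χ_A(x) = (x - 5)^3, so the eigenvalues are known. The minimal polynomial is
  m_A(x) = Π_λ (x − λ)^{k_λ}
where k_λ is the size of the *largest* Jordan block for λ (equivalently, the smallest k with (A − λI)^k v = 0 for every generalised eigenvector v of λ).

  λ = 5: largest Jordan block has size 2, contributing (x − 5)^2

So m_A(x) = (x - 5)^2 = x^2 - 10*x + 25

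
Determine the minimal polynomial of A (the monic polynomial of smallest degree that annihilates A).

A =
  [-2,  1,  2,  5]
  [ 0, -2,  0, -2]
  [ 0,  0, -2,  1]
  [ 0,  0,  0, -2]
x^2 + 4*x + 4

The characteristic polynomial is χ_A(x) = (x + 2)^4, so the eigenvalues are known. The minimal polynomial is
  m_A(x) = Π_λ (x − λ)^{k_λ}
where k_λ is the size of the *largest* Jordan block for λ (equivalently, the smallest k with (A − λI)^k v = 0 for every generalised eigenvector v of λ).

  λ = -2: largest Jordan block has size 2, contributing (x + 2)^2

So m_A(x) = (x + 2)^2 = x^2 + 4*x + 4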